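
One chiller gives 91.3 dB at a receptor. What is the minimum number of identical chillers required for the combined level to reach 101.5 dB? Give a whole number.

11

The shortfall is 101.5 − 91.3 = 10.2 dB, and N units add 10·log₁₀ N, so need 10·log₁₀ N ≥ 10.2.
N ≥ 10^(10.2/10) = 10.471, so N = 11.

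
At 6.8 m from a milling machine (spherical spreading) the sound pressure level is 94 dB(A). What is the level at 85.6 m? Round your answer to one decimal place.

72.0 dB(A)

Point-source attenuation: ΔL = 20·log₁₀(r₂/r₁) = 20·log₁₀(85.6/6.8) = 21.999 dB.
L₂ = 94 − 20·log₁₀(85.6/6.8) = 94 − 21.999 = 72.00 dB(A).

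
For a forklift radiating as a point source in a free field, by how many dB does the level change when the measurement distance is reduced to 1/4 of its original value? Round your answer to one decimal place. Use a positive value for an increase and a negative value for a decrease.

+12.0 dB

With spherical spreading the level changes by −20·log₁₀(r₂/r₁).
ΔL = −20·log₁₀(0.25) = +12.04 dB.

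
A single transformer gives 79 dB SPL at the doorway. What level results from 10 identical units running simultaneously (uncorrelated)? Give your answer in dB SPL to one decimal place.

89.0 dB SPL

N identical incoherent sources raise the level by 10·log₁₀ N.
L_total = 79 + 10·log₁₀(10) = 79 + 10.000 = 89.00 dB SPL.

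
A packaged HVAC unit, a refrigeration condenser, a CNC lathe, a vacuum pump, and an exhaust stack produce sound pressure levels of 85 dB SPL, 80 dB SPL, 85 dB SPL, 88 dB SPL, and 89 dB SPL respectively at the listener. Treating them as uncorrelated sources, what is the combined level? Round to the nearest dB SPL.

93 dB SPL

Incoherent sources combine by intensity addition: L_total = 10·log₁₀(Σ 10^(L_i/10)).
Σ 10^(L/10) = 10^(85/10) + 10^(80/10) + 10^(85/10) + 10^(88/10) + 10^(89/10) = 2.158e+09.
L_total = 10·log₁₀(2.158e+09) = 93.34 dB SPL.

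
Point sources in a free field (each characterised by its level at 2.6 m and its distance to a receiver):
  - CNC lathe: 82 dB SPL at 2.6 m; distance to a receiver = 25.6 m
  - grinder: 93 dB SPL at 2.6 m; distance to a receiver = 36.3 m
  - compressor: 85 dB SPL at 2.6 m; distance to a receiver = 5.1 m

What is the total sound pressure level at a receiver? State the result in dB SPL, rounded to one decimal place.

Propagate each source to the receiver with L = L_ref − 20·log₁₀(r/r_ref), then add intensities.
CNC lathe: 82 − 20·log₁₀(25.6/2.6) = 82 − 19.87 = 62.13 dB SPL.
grinder: 93 − 20·log₁₀(36.3/2.6) = 93 − 22.90 = 70.10 dB SPL.
compressor: 85 − 20·log₁₀(5.1/2.6) = 85 − 5.85 = 79.15 dB SPL.
Σ 10^(L/10) = 9.406e+07 → L_total = 10·log₁₀(9.406e+07) = 79.73 dB SPL.

79.7 dB SPL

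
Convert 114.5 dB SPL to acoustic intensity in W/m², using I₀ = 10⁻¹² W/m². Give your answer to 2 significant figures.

0.28 W/m²

L = 10·log₁₀(I/I₀) ⇒ I = I₀·10^(L/10) = 10⁻¹² × 10^11.45.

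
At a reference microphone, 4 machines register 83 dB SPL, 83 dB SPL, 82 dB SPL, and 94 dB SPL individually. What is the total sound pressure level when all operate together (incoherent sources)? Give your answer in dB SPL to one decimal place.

94.9 dB SPL

For uncorrelated sources the intensities add, so convert each level to linear form, sum, and take 10·log₁₀ of the total.
Σ 10^(L/10) = 10^(83/10) + 10^(83/10) + 10^(82/10) + 10^(94/10) = 3.069e+09.
L_total = 10·log₁₀(3.069e+09) = 94.87 dB SPL.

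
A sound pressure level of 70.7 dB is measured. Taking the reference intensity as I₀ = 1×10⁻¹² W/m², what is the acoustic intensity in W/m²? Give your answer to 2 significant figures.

1.2e-05 W/m²

I = I₀·10^(L/10) = 10⁻¹² × 10^(70.7/10) = 10^(-4.930).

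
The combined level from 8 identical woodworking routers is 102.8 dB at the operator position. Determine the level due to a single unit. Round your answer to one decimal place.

For N identical incoherent sources L_total = L₁ + 10·log₁₀ N, so L₁ = 102.8 − 10·log₁₀(8) = 102.8 − 9.031.

93.8 dB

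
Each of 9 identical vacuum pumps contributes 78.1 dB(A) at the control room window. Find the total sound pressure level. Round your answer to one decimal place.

87.6 dB(A)

With 9 equal, uncorrelated contributions the intensity is 9× that of one unit, giving a rise of 10·log₁₀ 9.
L_total = 78.1 + 10·log₁₀(9) = 78.1 + 9.542 = 87.64 dB(A).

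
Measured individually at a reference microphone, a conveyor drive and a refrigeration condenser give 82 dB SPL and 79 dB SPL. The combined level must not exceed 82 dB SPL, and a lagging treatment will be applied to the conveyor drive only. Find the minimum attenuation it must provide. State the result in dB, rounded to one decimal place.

Fixed contribution from the other source: Σ 10^(L/10) = 10^(79/10) = 7.943e+07 (79.00 dB SPL).
To meet 82 dB SPL overall, the treated conveyor drive may contribute at most 10^(82/10) − 7.943e+07 = 7.906e+07, i.e. 78.98 dB SPL.
Required insertion loss = 82 − 78.98 = 3.02 dB.

3.0 dB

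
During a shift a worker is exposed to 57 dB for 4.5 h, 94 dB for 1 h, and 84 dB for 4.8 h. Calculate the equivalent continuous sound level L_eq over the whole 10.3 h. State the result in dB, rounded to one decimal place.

The energy average is taken in the linear domain: L_eq = 10·log₁₀[(Σ tᵢ·10^(Lᵢ/10))/T], T = 10.3 h.
Σ tᵢ·10^(Lᵢ/10) = 4.5·10^(57/10) + 1·10^(94/10) + 4.8·10^(84/10) = 3.720e+09.
L_eq = 10·log₁₀(3.720e+09/10.3) = 85.58 dB.

85.6 dB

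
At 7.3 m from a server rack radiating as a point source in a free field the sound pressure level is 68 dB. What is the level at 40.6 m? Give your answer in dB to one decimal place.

53.1 dB

Spherical spreading from a point source gives a 20·log₁₀(r₂/r₁) drop.
L₂ = 68 − 20·log₁₀(40.6/7.3) = 68 − 14.904 = 53.10 dB.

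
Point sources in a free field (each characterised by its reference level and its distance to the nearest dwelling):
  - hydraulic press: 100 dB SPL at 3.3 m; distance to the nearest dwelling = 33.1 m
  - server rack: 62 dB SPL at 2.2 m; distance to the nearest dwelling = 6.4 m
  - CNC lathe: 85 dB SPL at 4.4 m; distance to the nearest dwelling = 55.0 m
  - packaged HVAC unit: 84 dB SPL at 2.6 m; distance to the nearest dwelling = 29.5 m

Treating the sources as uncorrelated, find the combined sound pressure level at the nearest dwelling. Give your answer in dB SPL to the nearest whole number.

80 dB SPL

Propagate each source to the receiver with L = L_ref − 20·log₁₀(r/r_ref), then add intensities.
hydraulic press: 100 − 20·log₁₀(33.1/3.3) = 100 − 20.03 = 79.97 dB SPL.
server rack: 62 − 20·log₁₀(6.4/2.2) = 62 − 9.28 = 52.72 dB SPL.
CNC lathe: 85 − 20·log₁₀(55.0/4.4) = 85 − 21.94 = 63.06 dB SPL.
packaged HVAC unit: 84 − 20·log₁₀(29.5/2.6) = 84 − 21.10 = 62.90 dB SPL.
Σ 10^(L/10) = 1.036e+08 → L_total = 10·log₁₀(1.036e+08) = 80.15 dB SPL.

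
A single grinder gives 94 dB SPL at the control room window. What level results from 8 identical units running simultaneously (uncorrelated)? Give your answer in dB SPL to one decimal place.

103.0 dB SPL

With 8 equal, uncorrelated contributions the intensity is 8× that of one unit, giving a rise of 10·log₁₀ 8.
L_total = 94 + 10·log₁₀(8) = 94 + 9.031 = 103.03 dB SPL.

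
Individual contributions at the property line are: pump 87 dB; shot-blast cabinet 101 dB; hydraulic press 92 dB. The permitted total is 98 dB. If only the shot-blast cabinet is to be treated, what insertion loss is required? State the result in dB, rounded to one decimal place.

4.7 dB

The untreated sources together contribute 10^(87/10) + 10^(92/10) = 2.086e+09, i.e. 93.19 dB.
The limit corresponds to 10^(98/10) = 6.310e+09; subtracting the fixed part leaves 4.223e+09 for the shot-blast cabinet, i.e. 96.26 dB.
So the shot-blast cabinet must be reduced from 101 to 96.26 dB: IL = 4.74 dB.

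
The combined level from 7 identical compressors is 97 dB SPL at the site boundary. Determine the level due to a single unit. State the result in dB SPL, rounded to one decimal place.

For N identical incoherent sources L_total = L₁ + 10·log₁₀ N, so L₁ = 97 − 10·log₁₀(7) = 97 − 8.451.

88.5 dB SPL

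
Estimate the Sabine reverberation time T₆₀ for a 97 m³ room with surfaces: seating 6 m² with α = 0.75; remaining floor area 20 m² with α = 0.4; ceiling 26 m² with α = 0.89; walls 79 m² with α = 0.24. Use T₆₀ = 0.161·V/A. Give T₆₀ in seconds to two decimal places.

Summing Sᵢαᵢ: 6·0.75 + 20·0.4 + 26·0.89 + 79·0.24 = 54.60 m².
T₆₀ = 0.161 × 97 / 54.60 = 0.286 s.

0.29 s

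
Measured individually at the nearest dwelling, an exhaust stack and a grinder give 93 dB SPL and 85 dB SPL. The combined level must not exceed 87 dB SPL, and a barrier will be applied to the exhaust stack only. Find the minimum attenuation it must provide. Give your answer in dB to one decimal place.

10.3 dB

Fixed contribution from the other source: Σ 10^(L/10) = 10^(85/10) = 3.162e+08 (85.00 dB SPL).
The limit corresponds to 10^(87/10) = 5.012e+08; subtracting the fixed part leaves 1.850e+08 for the exhaust stack, i.e. 82.67 dB SPL.
So the exhaust stack must be reduced from 93 to 82.67 dB SPL: IL = 10.33 dB.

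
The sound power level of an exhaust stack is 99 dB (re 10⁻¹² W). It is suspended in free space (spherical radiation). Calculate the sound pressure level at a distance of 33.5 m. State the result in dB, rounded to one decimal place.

57.5 dB

Free-field spherical radiation: L_p = L_w − 10·log₁₀(4π·r²), r = 33.5 m.
4π·r² = 1.41e+04 m², 10·log₁₀ of that is 41.493 dB.
L_p = 99 − 41.493 = 57.51 dB.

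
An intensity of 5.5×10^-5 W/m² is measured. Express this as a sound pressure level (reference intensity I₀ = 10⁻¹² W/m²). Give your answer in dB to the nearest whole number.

L = 10·log₁₀(I/I₀) = 10·log₁₀(5.5×10^-5/10⁻¹²) = 10·log₁₀(5.5×10^7).
L = 10·(0.7404 + 7) = 77.40 dB.

77 dB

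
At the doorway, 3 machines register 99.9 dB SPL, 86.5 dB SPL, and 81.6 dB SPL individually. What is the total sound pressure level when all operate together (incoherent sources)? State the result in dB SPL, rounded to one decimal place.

Incoherent sources combine by intensity addition: L_total = 10·log₁₀(Σ 10^(L_i/10)).
Σ 10^(L/10) = 10^(99.9/10) + 10^(86.5/10) + 10^(81.6/10) = 1.036e+10.
L_total = 10·log₁₀(1.036e+10) = 100.16 dB SPL.

100.2 dB SPL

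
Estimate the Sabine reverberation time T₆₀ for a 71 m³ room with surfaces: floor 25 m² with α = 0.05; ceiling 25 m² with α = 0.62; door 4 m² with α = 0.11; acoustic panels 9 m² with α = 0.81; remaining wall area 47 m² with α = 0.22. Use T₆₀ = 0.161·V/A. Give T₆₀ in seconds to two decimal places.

0.33 s

Total absorption A = 25·0.05 + 25·0.62 + 4·0.11 + 9·0.81 + 47·0.22 = 34.82 m² sabins.
T₆₀ = 0.161·V/A = 0.161·71/34.82 = 0.328 s.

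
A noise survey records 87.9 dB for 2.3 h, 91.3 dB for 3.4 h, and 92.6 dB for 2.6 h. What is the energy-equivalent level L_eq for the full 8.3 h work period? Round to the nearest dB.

The energy average is taken in the linear domain: L_eq = 10·log₁₀[(Σ tᵢ·10^(Lᵢ/10))/T], T = 8.3 h.
Σ tᵢ·10^(Lᵢ/10) = 2.3·10^(87.9/10) + 3.4·10^(91.3/10) + 2.6·10^(92.6/10) = 1.074e+10.
L_eq = 10·log₁₀(1.074e+10/8.3) = 91.12 dB.

91 dB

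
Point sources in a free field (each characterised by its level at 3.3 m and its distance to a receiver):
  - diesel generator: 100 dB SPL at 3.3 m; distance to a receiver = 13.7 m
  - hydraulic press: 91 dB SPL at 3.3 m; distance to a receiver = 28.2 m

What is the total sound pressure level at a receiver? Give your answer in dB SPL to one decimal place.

Apply inverse-square spreading to bring every level to the receiver, then sum 10^(L/10).
diesel generator: 100 − 20·log₁₀(13.7/3.3) = 100 − 12.36 = 87.64 dB SPL.
hydraulic press: 91 − 20·log₁₀(28.2/3.3) = 91 − 18.63 = 72.37 dB SPL.
Σ 10^(L/10) = 5.975e+08 → L_total = 10·log₁₀(5.975e+08) = 87.76 dB SPL.

87.8 dB SPL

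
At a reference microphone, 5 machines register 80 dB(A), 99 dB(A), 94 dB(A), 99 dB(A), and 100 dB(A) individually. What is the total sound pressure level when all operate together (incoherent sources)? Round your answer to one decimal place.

Incoherent sources combine by intensity addition: L_total = 10·log₁₀(Σ 10^(L_i/10)).
Σ 10^(L/10) = 10^(80/10) + 10^(99/10) + 10^(94/10) + 10^(99/10) + 10^(100/10) = 2.850e+10.
L_total = 10·log₁₀(2.850e+10) = 104.55 dB(A).

104.5 dB(A)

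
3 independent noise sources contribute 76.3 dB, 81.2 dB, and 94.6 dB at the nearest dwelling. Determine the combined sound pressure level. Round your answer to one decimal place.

94.9 dB

For uncorrelated sources the intensities add, so convert each level to linear form, sum, and take 10·log₁₀ of the total.
Σ 10^(L/10) = 10^(76.3/10) + 10^(81.2/10) + 10^(94.6/10) = 3.059e+09.
L_total = 10·log₁₀(3.059e+09) = 94.86 dB.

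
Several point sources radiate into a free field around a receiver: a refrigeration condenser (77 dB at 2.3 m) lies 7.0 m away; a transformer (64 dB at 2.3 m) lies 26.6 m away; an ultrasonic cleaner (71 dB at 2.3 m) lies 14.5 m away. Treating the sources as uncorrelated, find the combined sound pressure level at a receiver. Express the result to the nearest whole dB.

68 dB

Propagate each source to the receiver with L = L_ref − 20·log₁₀(r/r_ref), then add intensities.
refrigeration condenser: 77 − 20·log₁₀(7.0/2.3) = 77 − 9.67 = 67.33 dB.
transformer: 64 − 20·log₁₀(26.6/2.3) = 64 − 21.26 = 42.74 dB.
ultrasonic cleaner: 71 − 20·log₁₀(14.5/2.3) = 71 − 15.99 = 55.01 dB.
Σ 10^(L/10) = 5.746e+06 → L_total = 10·log₁₀(5.746e+06) = 67.59 dB.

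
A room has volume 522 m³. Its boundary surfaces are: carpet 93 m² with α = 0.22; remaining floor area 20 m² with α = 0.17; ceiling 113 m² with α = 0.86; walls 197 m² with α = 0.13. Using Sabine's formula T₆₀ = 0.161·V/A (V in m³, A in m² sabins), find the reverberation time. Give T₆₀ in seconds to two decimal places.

Total absorption A = 93·0.22 + 20·0.17 + 113·0.86 + 197·0.13 = 146.65 m² sabins.
T₆₀ = 0.161·V/A = 0.161·522/146.65 = 0.573 s.

0.57 s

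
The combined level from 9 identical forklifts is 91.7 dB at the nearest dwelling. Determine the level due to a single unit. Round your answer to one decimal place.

For N identical incoherent sources L_total = L₁ + 10·log₁₀ N, so L₁ = 91.7 − 10·log₁₀(9) = 91.7 − 9.542.

82.2 dB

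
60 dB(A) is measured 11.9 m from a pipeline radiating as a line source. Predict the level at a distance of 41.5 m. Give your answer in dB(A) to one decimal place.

Cylindrical spreading from a line source gives a 10·log₁₀(r₂/r₁) drop.
L₂ = 60 − 10·log₁₀(41.5/11.9) = 60 − 5.425 = 54.57 dB(A).

54.6 dB(A)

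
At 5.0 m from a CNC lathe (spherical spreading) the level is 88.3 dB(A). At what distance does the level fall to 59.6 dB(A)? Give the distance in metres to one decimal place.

136.1 m

For a point source L₁ − L₂ = 20·log₁₀(r₂/r₁), so r₂ = r₁·10^((L₁−L₂)/20).
r₂ = 5.0·10^((88.3−59.6)/20) = 5.0·10^(28.7/20) = 136.14 m.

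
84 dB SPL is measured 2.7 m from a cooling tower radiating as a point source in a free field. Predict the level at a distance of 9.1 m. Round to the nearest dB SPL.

73 dB SPL

Point-source attenuation: ΔL = 20·log₁₀(r₂/r₁) = 20·log₁₀(9.1/2.7) = 10.554 dB.
L₂ = 84 − 20·log₁₀(9.1/2.7) = 84 − 10.554 = 73.45 dB SPL.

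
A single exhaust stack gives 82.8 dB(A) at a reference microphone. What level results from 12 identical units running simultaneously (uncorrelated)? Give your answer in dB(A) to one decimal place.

93.6 dB(A)

With 12 equal, uncorrelated contributions the intensity is 12× that of one unit, giving a rise of 10·log₁₀ 12.
L_total = 82.8 + 10·log₁₀(12) = 82.8 + 10.792 = 93.59 dB(A).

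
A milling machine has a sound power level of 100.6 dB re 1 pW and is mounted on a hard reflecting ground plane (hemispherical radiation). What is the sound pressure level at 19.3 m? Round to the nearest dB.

67 dB

L_p = L_w − 10·log₁₀(2π·r²) with r = 19.3 m.
2π·r² = 2340 m², 10·log₁₀ of that is 33.693 dB.
L_p = 100.6 − 33.693 = 66.91 dB.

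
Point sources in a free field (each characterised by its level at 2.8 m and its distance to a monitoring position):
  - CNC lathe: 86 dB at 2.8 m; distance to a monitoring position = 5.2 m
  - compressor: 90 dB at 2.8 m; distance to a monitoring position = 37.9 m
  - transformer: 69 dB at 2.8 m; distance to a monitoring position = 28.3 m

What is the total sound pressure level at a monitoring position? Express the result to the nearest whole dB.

81 dB

Apply inverse-square spreading to bring every level to the receiver, then sum 10^(L/10).
CNC lathe: 86 − 20·log₁₀(5.2/2.8) = 86 − 5.38 = 80.62 dB.
compressor: 90 − 20·log₁₀(37.9/2.8) = 90 − 22.63 = 67.37 dB.
transformer: 69 − 20·log₁₀(28.3/2.8) = 69 − 20.09 = 48.91 dB.
Σ 10^(L/10) = 1.210e+08 → L_total = 10·log₁₀(1.210e+08) = 80.83 dB.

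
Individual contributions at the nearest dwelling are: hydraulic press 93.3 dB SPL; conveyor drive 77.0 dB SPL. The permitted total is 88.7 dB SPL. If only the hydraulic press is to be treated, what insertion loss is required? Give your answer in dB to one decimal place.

Everything except the hydraulic press sums to 10^(77.0/10) = 5.012e+07 in linear terms, 77.00 dB SPL.
To meet 88.7 dB SPL overall, the treated hydraulic press may contribute at most 10^(88.7/10) − 5.012e+07 = 6.912e+08, i.e. 88.40 dB SPL.
So the hydraulic press must be reduced from 93.3 to 88.40 dB SPL: IL = 4.90 dB.

4.9 dB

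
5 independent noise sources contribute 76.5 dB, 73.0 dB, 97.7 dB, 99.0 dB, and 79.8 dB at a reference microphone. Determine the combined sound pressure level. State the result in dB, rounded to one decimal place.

101.5 dB

Incoherent sources combine by intensity addition: L_total = 10·log₁₀(Σ 10^(L_i/10)).
Σ 10^(L/10) = 10^(76.5/10) + 10^(73.0/10) + 10^(97.7/10) + 10^(99.0/10) + 10^(79.8/10) = 1.399e+10.
L_total = 10·log₁₀(1.399e+10) = 101.46 dB.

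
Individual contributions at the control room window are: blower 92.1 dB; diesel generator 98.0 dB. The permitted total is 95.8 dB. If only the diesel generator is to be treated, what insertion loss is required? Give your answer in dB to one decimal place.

Fixed contribution from the other source: Σ 10^(L/10) = 10^(92.1/10) = 1.622e+09 (92.10 dB).
To meet 95.8 dB overall, the treated diesel generator may contribute at most 10^(95.8/10) − 1.622e+09 = 2.180e+09, i.e. 93.38 dB.
Required insertion loss = 98.0 − 93.38 = 4.62 dB.

4.6 dB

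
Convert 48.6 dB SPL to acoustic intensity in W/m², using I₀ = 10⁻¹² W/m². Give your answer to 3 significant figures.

I = I₀·10^(L/10) = 10⁻¹² × 10^(48.6/10) = 10^(-7.140).

7.24e-08 W/m²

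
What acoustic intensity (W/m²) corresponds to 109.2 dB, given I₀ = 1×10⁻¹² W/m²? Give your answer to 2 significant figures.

0.083 W/m²

I = I₀·10^(L/10) = 10⁻¹² × 10^(109.2/10) = 10^(-1.080).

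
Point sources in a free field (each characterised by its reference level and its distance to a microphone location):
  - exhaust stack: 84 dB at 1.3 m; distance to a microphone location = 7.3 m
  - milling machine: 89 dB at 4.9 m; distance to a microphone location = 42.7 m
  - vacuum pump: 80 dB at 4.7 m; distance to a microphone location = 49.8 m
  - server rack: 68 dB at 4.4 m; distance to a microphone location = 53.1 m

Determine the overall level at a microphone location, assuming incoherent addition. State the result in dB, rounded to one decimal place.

First find each source's level at the receiver (point-source: −20·log₁₀(r/r_ref)), then combine on an intensity basis.
exhaust stack: 84 − 20·log₁₀(7.3/1.3) = 84 − 14.99 = 69.01 dB.
milling machine: 89 − 20·log₁₀(42.7/4.9) = 89 − 18.80 = 70.20 dB.
vacuum pump: 80 − 20·log₁₀(49.8/4.7) = 80 − 20.50 = 59.50 dB.
server rack: 68 − 20·log₁₀(53.1/4.4) = 68 − 21.63 = 46.37 dB.
Σ 10^(L/10) = 1.936e+07 → L_total = 10·log₁₀(1.936e+07) = 72.87 dB.

72.9 dB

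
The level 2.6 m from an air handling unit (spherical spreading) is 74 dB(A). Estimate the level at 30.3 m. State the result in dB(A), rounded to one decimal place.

52.7 dB(A)

For a point source, L₂ = L₁ − 20·log₁₀(r₂/r₁).
L₂ = 74 − 20·log₁₀(30.3/2.6) = 74 − 21.329 = 52.67 dB(A).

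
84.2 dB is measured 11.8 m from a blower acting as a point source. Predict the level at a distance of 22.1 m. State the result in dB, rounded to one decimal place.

78.7 dB

Spherical spreading from a point source gives a 20·log₁₀(r₂/r₁) drop.
L₂ = 84.2 − 20·log₁₀(22.1/11.8) = 84.2 − 5.450 = 78.75 dB.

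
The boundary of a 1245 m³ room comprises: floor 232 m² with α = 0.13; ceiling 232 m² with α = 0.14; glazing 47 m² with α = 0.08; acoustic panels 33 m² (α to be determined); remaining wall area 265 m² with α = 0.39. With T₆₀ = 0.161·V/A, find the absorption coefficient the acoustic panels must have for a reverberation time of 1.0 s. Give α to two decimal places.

0.93

From T₆₀ = 0.161·V/A, the target T₆₀ = 1.0 s needs A = 0.161·1245/1.0 = 200.44 m².
Absorption from the other surfaces = 232·0.13 + 232·0.14 + 47·0.08 + 265·0.39 = 169.75 m², so the acoustic panels must supply 30.69 m² over 33 m².
α = 30.69/33 = 0.930.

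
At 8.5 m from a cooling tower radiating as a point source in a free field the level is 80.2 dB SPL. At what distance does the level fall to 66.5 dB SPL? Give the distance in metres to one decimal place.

41.2 m

The 13.7 dB drop corresponds to a distance ratio of 10^(13.7/20) for a point source.
r₂ = 8.5·10^((80.2−66.5)/20) = 8.5·10^(13.7/20) = 41.15 m.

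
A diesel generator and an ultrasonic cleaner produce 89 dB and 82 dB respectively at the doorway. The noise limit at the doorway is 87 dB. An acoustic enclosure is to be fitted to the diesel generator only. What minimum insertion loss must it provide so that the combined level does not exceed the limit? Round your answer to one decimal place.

The untreated sources together contribute 10^(82/10) = 1.585e+08, i.e. 82.00 dB.
To meet 87 dB overall, the treated diesel generator may contribute at most 10^(87/10) − 1.585e+08 = 3.427e+08, i.e. 85.35 dB.
Required insertion loss = 89 − 85.35 = 3.65 dB.

3.7 dB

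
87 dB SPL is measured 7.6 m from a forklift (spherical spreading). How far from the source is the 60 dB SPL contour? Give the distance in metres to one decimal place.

Point-source spreading drops the level by 20·log₁₀(r₂/r₁); inverting, r₂/r₁ = 10^(ΔL/20).
r₂ = 7.6·10^((87−60)/20) = 7.6·10^(27.0/20) = 170.14 m.

170.1 m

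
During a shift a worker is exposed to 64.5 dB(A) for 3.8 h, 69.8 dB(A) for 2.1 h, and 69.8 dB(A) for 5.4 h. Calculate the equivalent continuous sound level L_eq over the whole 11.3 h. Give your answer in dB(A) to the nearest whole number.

The energy average is taken in the linear domain: L_eq = 10·log₁₀[(Σ tᵢ·10^(Lᵢ/10))/T], T = 11.3 h.
Σ tᵢ·10^(Lᵢ/10) = 3.8·10^(64.5/10) + 2.1·10^(69.8/10) + 5.4·10^(69.8/10) = 8.233e+07.
L_eq = 10·log₁₀(8.233e+07/11.3) = 68.63 dB(A).

69 dB(A)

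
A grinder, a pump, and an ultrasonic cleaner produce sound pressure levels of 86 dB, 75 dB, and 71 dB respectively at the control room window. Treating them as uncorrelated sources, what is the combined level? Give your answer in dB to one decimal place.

86.5 dB

For uncorrelated sources the intensities add, so convert each level to linear form, sum, and take 10·log₁₀ of the total.
Σ 10^(L/10) = 10^(86/10) + 10^(75/10) + 10^(71/10) = 4.423e+08.
L_total = 10·log₁₀(4.423e+08) = 86.46 dB.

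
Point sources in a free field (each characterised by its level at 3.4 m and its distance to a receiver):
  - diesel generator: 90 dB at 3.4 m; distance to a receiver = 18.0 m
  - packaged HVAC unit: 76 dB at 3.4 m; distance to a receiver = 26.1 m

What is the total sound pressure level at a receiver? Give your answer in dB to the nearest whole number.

76 dB

First find each source's level at the receiver (point-source: −20·log₁₀(r/r_ref)), then combine on an intensity basis.
diesel generator: 90 − 20·log₁₀(18.0/3.4) = 90 − 14.48 = 75.52 dB.
packaged HVAC unit: 76 − 20·log₁₀(26.1/3.4) = 76 − 17.70 = 58.30 dB.
Σ 10^(L/10) = 3.635e+07 → L_total = 10·log₁₀(3.635e+07) = 75.61 dB.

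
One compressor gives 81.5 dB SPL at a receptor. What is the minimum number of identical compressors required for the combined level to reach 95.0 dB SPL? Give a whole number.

23

Need L₁ + 10·log₁₀ N ≥ 95.0, i.e. log₁₀ N ≥ 1.35.
N ≥ 10^(13.5/10) = 22.387, so N = 23.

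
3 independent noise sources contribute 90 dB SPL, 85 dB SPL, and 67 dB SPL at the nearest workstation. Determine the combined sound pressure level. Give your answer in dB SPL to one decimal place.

Incoherent sources combine by intensity addition: L_total = 10·log₁₀(Σ 10^(L_i/10)).
Σ 10^(L/10) = 10^(90/10) + 10^(85/10) + 10^(67/10) = 1.321e+09.
L_total = 10·log₁₀(1.321e+09) = 91.21 dB SPL.

91.2 dB SPL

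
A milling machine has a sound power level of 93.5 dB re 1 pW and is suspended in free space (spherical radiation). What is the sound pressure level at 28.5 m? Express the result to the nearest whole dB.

L_p = L_w − 10·log₁₀(4π·r²) with r = 28.5 m.
4π·r² = 1.021e+04 m², 10·log₁₀ of that is 40.089 dB.
L_p = 93.5 − 40.089 = 53.41 dB.

53 dB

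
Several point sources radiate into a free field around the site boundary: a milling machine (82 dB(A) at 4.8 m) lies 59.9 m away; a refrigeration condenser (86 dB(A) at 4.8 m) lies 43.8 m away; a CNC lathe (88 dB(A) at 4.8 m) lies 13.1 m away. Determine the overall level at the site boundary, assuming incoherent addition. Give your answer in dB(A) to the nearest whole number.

80 dB(A)

First find each source's level at the receiver (point-source: −20·log₁₀(r/r_ref)), then combine on an intensity basis.
milling machine: 82 − 20·log₁₀(59.9/4.8) = 82 − 21.92 = 60.08 dB(A).
refrigeration condenser: 86 − 20·log₁₀(43.8/4.8) = 86 − 19.20 = 66.80 dB(A).
CNC lathe: 88 − 20·log₁₀(13.1/4.8) = 88 − 8.72 = 79.28 dB(A).
Σ 10^(L/10) = 9.051e+07 → L_total = 10·log₁₀(9.051e+07) = 79.57 dB(A).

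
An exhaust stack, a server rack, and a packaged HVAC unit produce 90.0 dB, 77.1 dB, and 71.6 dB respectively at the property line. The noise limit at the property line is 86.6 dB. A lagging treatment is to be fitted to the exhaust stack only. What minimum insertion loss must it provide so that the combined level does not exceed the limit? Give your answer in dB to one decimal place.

Fixed contribution from the other sources: Σ 10^(L/10) = 10^(77.1/10) + 10^(71.6/10) = 6.574e+07 (78.18 dB).
The limit corresponds to 10^(86.6/10) = 4.571e+08; subtracting the fixed part leaves 3.913e+08 for the exhaust stack, i.e. 85.93 dB.
So the exhaust stack must be reduced from 90.0 to 85.93 dB: IL = 4.07 dB.

4.1 dB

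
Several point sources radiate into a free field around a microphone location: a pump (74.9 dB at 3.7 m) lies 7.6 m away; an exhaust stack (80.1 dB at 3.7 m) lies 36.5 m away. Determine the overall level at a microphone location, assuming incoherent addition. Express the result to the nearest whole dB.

69 dB

Propagate each source to the receiver with L = L_ref − 20·log₁₀(r/r_ref), then add intensities.
pump: 74.9 − 20·log₁₀(7.6/3.7) = 74.9 − 6.25 = 68.65 dB.
exhaust stack: 80.1 − 20·log₁₀(36.5/3.7) = 80.1 − 19.88 = 60.22 dB.
Σ 10^(L/10) = 8.376e+06 → L_total = 10·log₁₀(8.376e+06) = 69.23 dB.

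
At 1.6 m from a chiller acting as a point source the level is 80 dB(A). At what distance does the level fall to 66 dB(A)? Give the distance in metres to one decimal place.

Point-source spreading drops the level by 20·log₁₀(r₂/r₁); inverting, r₂/r₁ = 10^(ΔL/20).
r₂ = 1.6·10^((80−66)/20) = 1.6·10^(14.0/20) = 8.02 m.

8.0 m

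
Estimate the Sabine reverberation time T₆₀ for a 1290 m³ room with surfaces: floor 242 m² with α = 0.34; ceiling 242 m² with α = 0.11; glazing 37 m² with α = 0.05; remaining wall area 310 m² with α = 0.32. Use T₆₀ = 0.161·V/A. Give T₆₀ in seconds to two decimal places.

0.99 s

A = Σ Sᵢαᵢ = 242·0.34 + 242·0.11 + 37·0.05 + 310·0.32 = 209.95 m².
T₆₀ = 0.161 × 1290 / 209.95 = 0.989 s.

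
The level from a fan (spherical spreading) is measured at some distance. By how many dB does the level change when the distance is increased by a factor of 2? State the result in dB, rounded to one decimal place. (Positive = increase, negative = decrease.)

-6.0 dB

A point source loses 6 dB per doubling of distance; generally ΔL = −20·log₁₀(r₂/r₁).
ΔL = −20·log₁₀(2) = -6.02 dB.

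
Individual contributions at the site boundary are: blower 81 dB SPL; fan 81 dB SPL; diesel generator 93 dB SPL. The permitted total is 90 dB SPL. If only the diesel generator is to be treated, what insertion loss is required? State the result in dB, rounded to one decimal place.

Everything except the diesel generator sums to 10^(81/10) + 10^(81/10) = 2.518e+08 in linear terms, 84.01 dB SPL.
To meet 90 dB SPL overall, the treated diesel generator may contribute at most 10^(90/10) − 2.518e+08 = 7.482e+08, i.e. 88.74 dB SPL.
So the diesel generator must be reduced from 93 to 88.74 dB SPL: IL = 4.26 dB.

4.3 dB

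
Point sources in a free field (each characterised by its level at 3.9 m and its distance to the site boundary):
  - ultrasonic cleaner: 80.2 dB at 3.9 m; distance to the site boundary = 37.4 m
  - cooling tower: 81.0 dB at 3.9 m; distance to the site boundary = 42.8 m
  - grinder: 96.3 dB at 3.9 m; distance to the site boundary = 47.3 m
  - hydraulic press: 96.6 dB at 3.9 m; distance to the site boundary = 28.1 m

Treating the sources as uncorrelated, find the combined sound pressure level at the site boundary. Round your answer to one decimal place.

80.8 dB

Apply inverse-square spreading to bring every level to the receiver, then sum 10^(L/10).
ultrasonic cleaner: 80.2 − 20·log₁₀(37.4/3.9) = 80.2 − 19.64 = 60.56 dB.
cooling tower: 81.0 − 20·log₁₀(42.8/3.9) = 81.0 − 20.81 = 60.19 dB.
grinder: 96.3 − 20·log₁₀(47.3/3.9) = 96.3 − 21.68 = 74.62 dB.
hydraulic press: 96.6 − 20·log₁₀(28.1/3.9) = 96.6 − 17.15 = 79.45 dB.
Σ 10^(L/10) = 1.192e+08 → L_total = 10·log₁₀(1.192e+08) = 80.76 dB.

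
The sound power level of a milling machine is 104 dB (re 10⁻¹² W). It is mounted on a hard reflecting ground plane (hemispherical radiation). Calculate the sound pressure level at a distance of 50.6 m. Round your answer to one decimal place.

61.9 dB

Free-field hemispherical radiation: L_p = L_w − 10·log₁₀(2π·r²), r = 50.6 m.
2π·r² = 1.609e+04 m², 10·log₁₀ of that is 42.065 dB.
L_p = 104 − 42.065 = 61.94 dB.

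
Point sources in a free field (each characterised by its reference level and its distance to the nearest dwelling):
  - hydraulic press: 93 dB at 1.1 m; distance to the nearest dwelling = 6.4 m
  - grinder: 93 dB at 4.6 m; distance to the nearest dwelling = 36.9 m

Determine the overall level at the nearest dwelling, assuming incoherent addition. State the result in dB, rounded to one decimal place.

Apply inverse-square spreading to bring every level to the receiver, then sum 10^(L/10).
hydraulic press: 93 − 20·log₁₀(6.4/1.1) = 93 − 15.30 = 77.70 dB.
grinder: 93 − 20·log₁₀(36.9/4.6) = 93 − 18.09 = 74.91 dB.
Σ 10^(L/10) = 8.995e+07 → L_total = 10·log₁₀(8.995e+07) = 79.54 dB.

79.5 dB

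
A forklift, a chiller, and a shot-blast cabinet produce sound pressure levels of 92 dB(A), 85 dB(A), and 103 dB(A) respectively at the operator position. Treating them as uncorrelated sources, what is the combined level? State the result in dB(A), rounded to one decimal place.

Incoherent sources combine by intensity addition: L_total = 10·log₁₀(Σ 10^(L_i/10)).
Σ 10^(L/10) = 10^(92/10) + 10^(85/10) + 10^(103/10) = 2.185e+10.
L_total = 10·log₁₀(2.185e+10) = 103.40 dB(A).

103.4 dB(A)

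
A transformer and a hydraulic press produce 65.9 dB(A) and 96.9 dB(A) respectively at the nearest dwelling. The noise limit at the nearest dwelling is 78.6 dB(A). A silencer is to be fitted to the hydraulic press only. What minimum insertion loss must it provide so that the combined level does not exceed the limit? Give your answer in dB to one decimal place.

18.5 dB

The untreated sources together contribute 10^(65.9/10) = 3.890e+06, i.e. 65.90 dB(A).
The limit corresponds to 10^(78.6/10) = 7.244e+07; subtracting the fixed part leaves 6.855e+07 for the hydraulic press, i.e. 78.36 dB(A).
Required insertion loss = 96.9 − 78.36 = 18.54 dB.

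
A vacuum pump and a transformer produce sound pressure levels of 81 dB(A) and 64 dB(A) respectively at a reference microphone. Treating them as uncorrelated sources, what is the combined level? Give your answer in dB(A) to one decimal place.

Incoherent sources combine by intensity addition: L_total = 10·log₁₀(Σ 10^(L_i/10)).
Σ 10^(L/10) = 10^(81/10) + 10^(64/10) = 1.284e+08.
L_total = 10·log₁₀(1.284e+08) = 81.09 dB(A).

81.1 dB(A)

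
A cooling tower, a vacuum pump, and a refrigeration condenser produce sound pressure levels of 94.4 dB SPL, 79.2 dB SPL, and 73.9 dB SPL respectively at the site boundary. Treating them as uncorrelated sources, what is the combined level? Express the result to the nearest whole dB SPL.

95 dB SPL

Incoherent sources combine by intensity addition: L_total = 10·log₁₀(Σ 10^(L_i/10)).
Σ 10^(L/10) = 10^(94.4/10) + 10^(79.2/10) + 10^(73.9/10) = 2.862e+09.
L_total = 10·log₁₀(2.862e+09) = 94.57 dB SPL.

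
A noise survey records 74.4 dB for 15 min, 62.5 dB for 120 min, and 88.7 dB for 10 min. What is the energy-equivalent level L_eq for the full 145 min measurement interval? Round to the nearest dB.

L_eq = 10·log₁₀[(1/T)·Σ tᵢ·10^(Lᵢ/10)] with T = 145 min.
Σ tᵢ·10^(Lᵢ/10) = 15·10^(74.4/10) + 120·10^(62.5/10) + 10·10^(88.7/10) = 8.040e+09.
L_eq = 10·log₁₀(8.040e+09/145) = 77.44 dB.

77 dB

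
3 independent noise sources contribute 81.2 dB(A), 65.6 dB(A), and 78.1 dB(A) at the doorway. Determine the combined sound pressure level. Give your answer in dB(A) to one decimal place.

Incoherent sources combine by intensity addition: L_total = 10·log₁₀(Σ 10^(L_i/10)).
Σ 10^(L/10) = 10^(81.2/10) + 10^(65.6/10) + 10^(78.1/10) = 2.000e+08.
L_total = 10·log₁₀(2.000e+08) = 83.01 dB(A).

83.0 dB(A)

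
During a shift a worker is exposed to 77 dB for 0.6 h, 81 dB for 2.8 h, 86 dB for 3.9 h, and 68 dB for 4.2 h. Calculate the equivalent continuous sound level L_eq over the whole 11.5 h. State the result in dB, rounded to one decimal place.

Weight each interval's intensity by its duration and average over T = 11.5 h:
Σ tᵢ·10^(Lᵢ/10) = 0.6·10^(77/10) + 2.8·10^(81/10) + 3.9·10^(86/10) + 4.2·10^(68/10) = 1.962e+09.
L_eq = 10·log₁₀(1.962e+09/11.5) = 82.32 dB.

82.3 dB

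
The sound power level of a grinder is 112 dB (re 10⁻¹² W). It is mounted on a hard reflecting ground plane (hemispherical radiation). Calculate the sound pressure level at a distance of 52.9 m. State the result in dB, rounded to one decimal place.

Free-field hemispherical radiation: L_p = L_w − 10·log₁₀(2π·r²), r = 52.9 m.
2π·r² = 1.758e+04 m², 10·log₁₀ of that is 42.451 dB.
L_p = 112 − 42.451 = 69.55 dB.

69.5 dB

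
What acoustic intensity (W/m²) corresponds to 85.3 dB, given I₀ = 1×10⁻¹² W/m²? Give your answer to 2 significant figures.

I/I₀ = 10^(85.3/10) = 3.388e+08, so I = 3.388e+08 × 10⁻¹² W/m².

0.00034 W/m²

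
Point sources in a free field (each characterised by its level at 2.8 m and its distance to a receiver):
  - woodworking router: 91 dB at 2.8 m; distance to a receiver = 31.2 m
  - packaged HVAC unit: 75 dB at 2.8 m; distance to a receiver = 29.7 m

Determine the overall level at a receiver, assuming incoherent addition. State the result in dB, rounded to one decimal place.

Propagate each source to the receiver with L = L_ref − 20·log₁₀(r/r_ref), then add intensities.
woodworking router: 91 − 20·log₁₀(31.2/2.8) = 91 − 20.94 = 70.06 dB.
packaged HVAC unit: 75 − 20·log₁₀(29.7/2.8) = 75 − 20.51 = 54.49 dB.
Σ 10^(L/10) = 1.042e+07 → L_total = 10·log₁₀(1.042e+07) = 70.18 dB.

70.2 dB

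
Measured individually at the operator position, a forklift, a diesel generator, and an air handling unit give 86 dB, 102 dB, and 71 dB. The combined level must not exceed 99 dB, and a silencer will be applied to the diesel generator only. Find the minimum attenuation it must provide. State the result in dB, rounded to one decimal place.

Fixed contribution from the other sources: Σ 10^(L/10) = 10^(86/10) + 10^(71/10) = 4.107e+08 (86.14 dB).
The limit corresponds to 10^(99/10) = 7.943e+09; subtracting the fixed part leaves 7.533e+09 for the diesel generator, i.e. 98.77 dB.
So the diesel generator must be reduced from 102 to 98.77 dB: IL = 3.23 dB.

3.2 dB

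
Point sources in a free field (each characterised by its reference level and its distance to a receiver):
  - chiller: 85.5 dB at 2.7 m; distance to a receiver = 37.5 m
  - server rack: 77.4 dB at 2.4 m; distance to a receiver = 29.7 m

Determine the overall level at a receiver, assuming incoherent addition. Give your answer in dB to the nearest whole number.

63 dB

Apply inverse-square spreading to bring every level to the receiver, then sum 10^(L/10).
chiller: 85.5 − 20·log₁₀(37.5/2.7) = 85.5 − 22.85 = 62.65 dB.
server rack: 77.4 − 20·log₁₀(29.7/2.4) = 77.4 − 21.85 = 55.55 dB.
Σ 10^(L/10) = 2.198e+06 → L_total = 10·log₁₀(2.198e+06) = 63.42 dB.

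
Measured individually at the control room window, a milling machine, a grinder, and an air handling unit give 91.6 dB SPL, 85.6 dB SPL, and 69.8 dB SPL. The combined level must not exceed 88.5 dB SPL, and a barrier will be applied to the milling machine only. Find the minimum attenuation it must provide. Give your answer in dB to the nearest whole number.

6 dB

Fixed contribution from the other sources: Σ 10^(L/10) = 10^(85.6/10) + 10^(69.8/10) = 3.726e+08 (85.71 dB SPL).
The limit corresponds to 10^(88.5/10) = 7.079e+08; subtracting the fixed part leaves 3.353e+08 for the milling machine, i.e. 85.25 dB SPL.
So the milling machine must be reduced from 91.6 to 85.25 dB SPL: IL = 6.35 dB.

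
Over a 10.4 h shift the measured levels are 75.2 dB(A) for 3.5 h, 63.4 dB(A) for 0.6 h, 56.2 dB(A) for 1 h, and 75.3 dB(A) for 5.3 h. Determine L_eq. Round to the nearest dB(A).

75 dB(A)

The energy average is taken in the linear domain: L_eq = 10·log₁₀[(Σ tᵢ·10^(Lᵢ/10))/T], T = 10.4 h.
Σ tᵢ·10^(Lᵢ/10) = 3.5·10^(75.2/10) + 0.6·10^(63.4/10) + 1·10^(56.2/10) + 5.3·10^(75.3/10) = 2.972e+08.
L_eq = 10·log₁₀(2.972e+08/10.4) = 74.56 dB(A).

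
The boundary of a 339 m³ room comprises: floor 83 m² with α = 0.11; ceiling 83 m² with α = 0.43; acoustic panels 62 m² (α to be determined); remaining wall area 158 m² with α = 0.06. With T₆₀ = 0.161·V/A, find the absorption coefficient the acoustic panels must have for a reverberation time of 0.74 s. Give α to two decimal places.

0.31

From T₆₀ = 0.161·V/A, the target T₆₀ = 0.74 s needs A = 0.161·339/0.74 = 73.76 m².
Absorption from the other surfaces = 83·0.11 + 83·0.43 + 158·0.06 = 54.30 m², so the acoustic panels must supply 19.46 m² over 62 m².
α = 19.46/62 = 0.314.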